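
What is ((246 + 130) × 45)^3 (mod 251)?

246 + 130 = 376 ≡ 125 (mod 251)
125 × 45 = 5625 ≡ 103 (mod 251)
(103)^3 ≡ 124 (mod 251)

124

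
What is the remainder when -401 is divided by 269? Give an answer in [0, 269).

137

-401 = -2×269 + 137, so -401 ≡ 137 (mod 269).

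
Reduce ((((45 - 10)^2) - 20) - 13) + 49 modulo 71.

34

45 - 10 = 35
(35)^2 ≡ 18 (mod 71)
18 - 20 = -2 ≡ 69 (mod 71)
69 - 13 = 56
56 + 49 = 105 ≡ 34 (mod 71)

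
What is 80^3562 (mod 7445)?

Using repeated squaring:
3562 in binary is 110111101010, i.e. 3562 = 2048 + 1024 + 256 + 128 + 64 + 32 + 8 + 2.
80^1 ≡ 80 (mod 7445)
80^2 ≡ 80^2 = 6400 (mod 7445)
80^4 ≡ 6400^2 = 40960000 ≡ 5055 (mod 7445)
80^8 ≡ 5055^2 = 25553025 ≡ 1785 (mod 7445)
80^16 ≡ 1785^2 = 3186225 ≡ 7210 (mod 7445)
80^32 ≡ 7210^2 = 51984100 ≡ 3110 (mod 7445)
80^64 ≡ 3110^2 = 9672100 ≡ 1045 (mod 7445)
80^128 ≡ 1045^2 = 1092025 ≡ 5055 (mod 7445)
80^256 ≡ 5055^2 = 25553025 ≡ 1785 (mod 7445)
80^512 ≡ 1785^2 = 3186225 ≡ 7210 (mod 7445)
80^1024 ≡ 7210^2 = 51984100 ≡ 3110 (mod 7445)
80^2048 ≡ 3110^2 = 9672100 ≡ 1045 (mod 7445)
80^3562 = 80^2048 × 80^1024 × 80^256 × 80^128 × 80^64 × 80^32 × 80^8 × 80^2 ≡ 1045 × 3110 × 1785 × 5055 × 1045 × 3110 × 1785 × 6400 (mod 7445).
Accumulate the product:
1045 × 3110 = 3249950 ≡ 3930
3930 × 1785 = 7015050 ≡ 1860
1860 × 5055 = 9402300 ≡ 6710
6710 × 1045 = 7011950 ≡ 6205
6205 × 3110 = 19297550 ≡ 110
110 × 1785 = 196350 ≡ 2780
2780 × 6400 = 17792000 ≡ 5895

5895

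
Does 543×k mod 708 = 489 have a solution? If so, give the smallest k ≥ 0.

203

gcd(543, 708) = 3, and 3 | 489, so solutions exist.
Divide through by 3: 181×k = 163 (mod 236).
181⁻¹ ≡ 133 (mod 236).
k ≡ 133×163 ≡ 203 (mod 236).
The smallest non-negative solution is k = 203.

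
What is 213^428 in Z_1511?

1049

Compute successive squares:
428 in binary is 110101100, i.e. 428 = 256 + 128 + 32 + 8 + 4.
213^1 ≡ 213 (mod 1511)
213^2 ≡ 213^2 = 45369 ≡ 39 (mod 1511)
213^4 ≡ 39^2 = 1521 ≡ 10 (mod 1511)
213^8 ≡ 10^2 = 100 (mod 1511)
213^16 ≡ 100^2 = 10000 ≡ 934 (mod 1511)
213^32 ≡ 934^2 = 872356 ≡ 509 (mod 1511)
213^64 ≡ 509^2 = 259081 ≡ 700 (mod 1511)
213^128 ≡ 700^2 = 490000 ≡ 436 (mod 1511)
213^256 ≡ 436^2 = 190096 ≡ 1221 (mod 1511)
213^428 = 213^256 × 213^128 × 213^32 × 213^8 × 213^4 ≡ 1221 × 436 × 509 × 100 × 10 (mod 1511).
Accumulate the product:
1221 × 436 = 532356 ≡ 484
484 × 509 = 246356 ≡ 63
63 × 100 = 6300 ≡ 256
256 × 10 = 2560 ≡ 1049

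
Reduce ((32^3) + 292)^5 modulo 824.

(32)^3 ≡ 632 (mod 824)
632 + 292 = 924 ≡ 100 (mod 824)
(100)^5 ≡ 272 (mod 824)

272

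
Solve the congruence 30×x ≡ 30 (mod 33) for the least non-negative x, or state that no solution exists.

gcd(30, 33) = 3, and 3 | 30, so solutions exist.
Divide through by 3: 10×x = 10 (mod 11).
10⁻¹ ≡ 10 (mod 11).
x ≡ 10×10 ≡ 1 (mod 11).
The smallest non-negative solution is x = 1.

1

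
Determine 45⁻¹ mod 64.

37

64 = 1×45 + 19
45 = 2×19 + 7
19 = 2×7 + 5
7 = 1×5 + 2
5 = 2×2 + 1
2 = 2×1 + 0
gcd(45, 64) = 1, so the inverse exists.
Bézout: 1 = 19×64 − 27×45.
So 45⁻¹ ≡ −27 ≡ 37 (mod 64).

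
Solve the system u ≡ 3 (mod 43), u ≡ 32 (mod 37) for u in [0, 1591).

43⁻¹ mod 37: 43·31 ≡ 1 (mod 37), so 43⁻¹ ≡ 31.
u = 3 + 43·((32 − 3)·31 mod 37) = 3 + 43·11 = 476.

476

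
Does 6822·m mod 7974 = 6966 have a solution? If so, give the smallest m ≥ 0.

gcd(6822, 7974) = 18, and 18 | 6966, so solutions exist.
Divide through by 18: 379·m = 387 (mod 443).
379⁻¹ ≡ 353 (mod 443).
m ≡ 353·387 ≡ 167 (mod 443).
The smallest non-negative solution is m = 167.

167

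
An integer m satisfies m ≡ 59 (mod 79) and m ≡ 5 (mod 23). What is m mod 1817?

79⁻¹ mod 23: 79*7 ≡ 1 (mod 23), so 79⁻¹ ≡ 7.
m = 59 + 79*((5 − 59)*7 mod 23) = 59 + 79*13 = 1086.

1086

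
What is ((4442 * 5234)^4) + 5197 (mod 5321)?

2175

4442 * 5234 = 23249428 ≡ 1979 (mod 5321)
(1979)^4 ≡ 2299 (mod 5321)
2299 + 5197 = 7496 ≡ 2175 (mod 5321)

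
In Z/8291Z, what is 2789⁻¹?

4691

Run the extended Euclidean algorithm:
8291 = 2·2789 + 2713
2789 = 1·2713 + 76
2713 = 35·76 + 53
76 = 1·53 + 23
53 = 2·23 + 7
23 = 3·7 + 2
7 = 3·2 + 1
2 = 2·1 + 0
gcd(2789, 8291) = 1, so the inverse exists.
Bézout: 1 = 1211·8291 − 3600·2789.
So 2789⁻¹ ≡ −3600 ≡ 4691 (mod 8291).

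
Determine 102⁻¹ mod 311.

By the extended Euclidean algorithm:
311 = 3·102 + 5
102 = 20·5 + 2
5 = 2·2 + 1
2 = 2·1 + 0
gcd(102, 311) = 1, so the inverse exists.
Bézout: 1 = 41·311 − 125·102.
So 102⁻¹ ≡ −125 ≡ 186 (mod 311).

186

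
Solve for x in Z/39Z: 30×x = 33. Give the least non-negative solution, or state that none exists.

5

gcd(30, 39) = 3, and 3 | 33, so solutions exist.
Divide through by 3: 10×x ≡ 11 (mod 13).
10⁻¹ ≡ 4 (mod 13).
x ≡ 4×11 ≡ 5 (mod 13).
The smallest non-negative solution is x = 5.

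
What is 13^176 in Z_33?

176 in binary is 10110000, i.e. 176 = 128 + 32 + 16.
13^1 ≡ 13 (mod 33)
13^2 ≡ 13^2 = 169 ≡ 4 (mod 33)
13^4 ≡ 4^2 = 16 (mod 33)
13^8 ≡ 16^2 = 256 ≡ 25 (mod 33)
13^16 ≡ 25^2 = 625 ≡ 31 (mod 33)
13^32 ≡ 31^2 = 961 ≡ 4 (mod 33)
13^64 ≡ 4^2 = 16 (mod 33)
13^128 ≡ 16^2 = 256 ≡ 25 (mod 33)
13^176 = 13^128 · 13^32 · 13^16 ≡ 25 · 4 · 31 (mod 33).
Accumulate the product:
25 · 4 = 100 ≡ 1
1 · 31 = 31

31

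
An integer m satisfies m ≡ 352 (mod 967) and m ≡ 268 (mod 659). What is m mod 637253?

463545

967⁻¹ mod 659: 967×567 ≡ 1 (mod 659), so 967⁻¹ ≡ 567.
m = 352 + 967×((268 − 352)×567 mod 659) = 352 + 967×479 = 463545.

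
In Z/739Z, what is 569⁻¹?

213

By the extended Euclidean algorithm:
739 = 1*569 + 170
569 = 3*170 + 59
170 = 2*59 + 52
59 = 1*52 + 7
52 = 7*7 + 3
7 = 2*3 + 1
3 = 3*1 + 0
gcd(569, 739) = 1, so the inverse exists.
Back-substitute for 1:
1 = 1*7 − 2*3
  = −2*52 + 15*7
  = 15*59 − 17*52
  = −17*170 + 49*59
  = 49*569 − 164*170
  = −164*739 + 213*569
So 569⁻¹ ≡ 213 (mod 739).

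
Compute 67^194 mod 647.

67^1 ≡ 67 (mod 647)
67^2 ≡ 67^2 = 4489 ≡ 607 (mod 647)
67^4 ≡ 607^2 = 368449 ≡ 306 (mod 647)
67^8 ≡ 306^2 = 93636 ≡ 468 (mod 647)
67^16 ≡ 468^2 = 219024 ≡ 338 (mod 647)
67^32 ≡ 338^2 = 114244 ≡ 372 (mod 647)
67^64 ≡ 372^2 = 138384 ≡ 573 (mod 647)
67^128 ≡ 573^2 = 328329 ≡ 300 (mod 647)
67^194 = 67^128 × 67^64 × 67^2 ≡ 300 × 573 × 607 (mod 647).
Accumulate the product:
300 × 573 = 171900 ≡ 445
445 × 607 = 270115 ≡ 316

316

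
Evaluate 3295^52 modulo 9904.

Using repeated squaring:
3295^1 ≡ 3295 (mod 9904)
3295^2 ≡ 3295^2 = 10857025 ≡ 2241 (mod 9904)
3295^4 ≡ 2241^2 = 5022081 ≡ 753 (mod 9904)
3295^8 ≡ 753^2 = 567009 ≡ 2481 (mod 9904)
3295^16 ≡ 2481^2 = 6155361 ≡ 4977 (mod 9904)
3295^32 ≡ 4977^2 = 24770529 ≡ 625 (mod 9904)
3295^52 = 3295^32 * 3295^16 * 3295^4 ≡ 625 * 4977 * 753 (mod 9904).
Accumulate the product:
625 * 4977 = 3110625 ≡ 769
769 * 753 = 579057 ≡ 4625

4625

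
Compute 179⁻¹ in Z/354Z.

89

354 = 1*179 + 175
179 = 1*175 + 4
175 = 43*4 + 3
4 = 1*3 + 1
3 = 3*1 + 0
gcd(179, 354) = 1, so the inverse exists.
Bézout: 1 = −45*354 + 89*179.
So 179⁻¹ ≡ 89 (mod 354).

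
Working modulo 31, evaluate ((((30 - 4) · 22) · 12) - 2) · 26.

7

30 - 4 = 26
26 · 22 = 572 ≡ 14 (mod 31)
14 · 12 = 168 ≡ 13 (mod 31)
13 - 2 = 11
11 · 26 = 286 ≡ 7 (mod 31)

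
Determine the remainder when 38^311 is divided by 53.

311 in binary is 100110111, i.e. 311 = 256 + 32 + 16 + 4 + 2 + 1.
38^1 ≡ 38 (mod 53)
38^2 ≡ 38^2 = 1444 ≡ 13 (mod 53)
38^4 ≡ 13^2 = 169 ≡ 10 (mod 53)
38^8 ≡ 10^2 = 100 ≡ 47 (mod 53)
38^16 ≡ 47^2 = 2209 ≡ 36 (mod 53)
38^32 ≡ 36^2 = 1296 ≡ 24 (mod 53)
38^64 ≡ 24^2 = 576 ≡ 46 (mod 53)
38^128 ≡ 46^2 = 2116 ≡ 49 (mod 53)
38^256 ≡ 49^2 = 2401 ≡ 16 (mod 53)
38^311 = 38^256 × 38^32 × 38^16 × 38^4 × 38^2 × 38^1 ≡ 16 × 24 × 36 × 10 × 13 × 38 (mod 53).
Accumulate the product:
16 × 24 = 384 ≡ 13
13 × 36 = 468 ≡ 44
44 × 10 = 440 ≡ 16
16 × 13 = 208 ≡ 49
49 × 38 = 1862 ≡ 7

7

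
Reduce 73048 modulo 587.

73048 = 124×587 + 260, so 73048 ≡ 260 (mod 587).

260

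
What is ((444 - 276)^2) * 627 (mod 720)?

444 - 276 = 168
(168)^2 ≡ 144 (mod 720)
144 * 627 = 90288 ≡ 288 (mod 720)

288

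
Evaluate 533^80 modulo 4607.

80 in binary is 1010000, i.e. 80 = 64 + 16.
533^1 ≡ 533 (mod 4607)
533^2 ≡ 533^2 = 284089 ≡ 3062 (mod 4607)
533^4 ≡ 3062^2 = 9375844 ≡ 599 (mod 4607)
533^8 ≡ 599^2 = 358801 ≡ 4062 (mod 4607)
533^16 ≡ 4062^2 = 16499844 ≡ 2177 (mod 4607)
533^32 ≡ 2177^2 = 4739329 ≡ 3333 (mod 4607)
533^64 ≡ 3333^2 = 11108889 ≡ 1412 (mod 4607)
533^80 = 533^64 * 533^16 ≡ 1412 * 2177 (mod 4607).
1412 * 2177 = 3073924 ≡ 1055 (mod 4607).

1055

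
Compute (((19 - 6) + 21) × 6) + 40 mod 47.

9

19 - 6 = 13
13 + 21 = 34
34 × 6 = 204 ≡ 16 (mod 47)
16 + 40 = 56 ≡ 9 (mod 47)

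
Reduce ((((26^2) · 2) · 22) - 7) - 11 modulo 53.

(26)^2 ≡ 40 (mod 53)
40 · 2 = 80 ≡ 27 (mod 53)
27 · 22 = 594 ≡ 11 (mod 53)
11 - 7 = 4
4 - 11 = -7 ≡ 46 (mod 53)

46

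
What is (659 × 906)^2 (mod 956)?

659 × 906 = 597054 ≡ 510 (mod 956)
(510)^2 ≡ 68 (mod 956)

68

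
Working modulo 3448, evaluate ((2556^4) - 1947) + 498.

(2556)^4 ≡ 3168 (mod 3448)
3168 - 1947 = 1221
1221 + 498 = 1719

1719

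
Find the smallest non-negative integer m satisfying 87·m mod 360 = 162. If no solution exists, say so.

6

gcd(87, 360) = 3, and 3 | 162, so solutions exist.
Divide through by 3: 29·m mod 120 = 54.
29⁻¹ ≡ 29 (mod 120).
m ≡ 29·54 ≡ 6 (mod 120).
The smallest non-negative solution is m = 6.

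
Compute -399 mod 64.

49

-399 = -7*64 + 49, so -399 ≡ 49 (mod 64).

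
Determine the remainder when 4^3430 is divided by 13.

9

By square-and-multiply:
3430 in binary is 110101100110, i.e. 3430 = 2048 + 1024 + 256 + 64 + 32 + 4 + 2.
4^1 ≡ 4 (mod 13)
4^2 ≡ 4^2 = 16 ≡ 3 (mod 13)
4^4 ≡ 3^2 = 9 (mod 13)
4^8 ≡ 9^2 = 81 ≡ 3 (mod 13)
4^16 ≡ 3^2 = 9 (mod 13)
4^32 ≡ 9^2 = 81 ≡ 3 (mod 13)
4^64 ≡ 3^2 = 9 (mod 13)
4^128 ≡ 9^2 = 81 ≡ 3 (mod 13)
4^256 ≡ 3^2 = 9 (mod 13)
4^512 ≡ 9^2 = 81 ≡ 3 (mod 13)
4^1024 ≡ 3^2 = 9 (mod 13)
4^2048 ≡ 9^2 = 81 ≡ 3 (mod 13)
4^3430 = 4^2048 · 4^1024 · 4^256 · 4^64 · 4^32 · 4^4 · 4^2 ≡ 3 · 9 · 9 · 9 · 3 · 9 · 3 (mod 13).
Accumulate the product:
3 · 9 = 27 ≡ 1
1 · 9 = 9
9 · 9 = 81 ≡ 3
3 · 3 = 9
9 · 9 = 81 ≡ 3
3 · 3 = 9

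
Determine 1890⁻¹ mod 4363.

2754

By the extended Euclidean algorithm:
4363 = 2×1890 + 583
1890 = 3×583 + 141
583 = 4×141 + 19
141 = 7×19 + 8
19 = 2×8 + 3
8 = 2×3 + 2
3 = 1×2 + 1
2 = 2×1 + 0
gcd(1890, 4363) = 1, so the inverse exists.
Back-substitute for 1:
1 = 1×3 − 1×2
  = −1×8 + 3×3
  = 3×19 − 7×8
  = −7×141 + 52×19
  = 52×583 − 215×141
  = −215×1890 + 697×583
  = 697×4363 − 1609×1890
So 1890⁻¹ ≡ −1609 ≡ 2754 (mod 4363).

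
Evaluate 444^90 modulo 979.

1

Compute successive squares:
90 in binary is 1011010, i.e. 90 = 64 + 16 + 8 + 2.
444^1 ≡ 444 (mod 979)
444^2 ≡ 444^2 = 197136 ≡ 357 (mod 979)
444^4 ≡ 357^2 = 127449 ≡ 179 (mod 979)
444^8 ≡ 179^2 = 32041 ≡ 713 (mod 979)
444^16 ≡ 713^2 = 508369 ≡ 268 (mod 979)
444^32 ≡ 268^2 = 71824 ≡ 357 (mod 979)
444^64 ≡ 357^2 = 127449 ≡ 179 (mod 979)
444^90 = 444^64 * 444^16 * 444^8 * 444^2 ≡ 179 * 268 * 713 * 357 (mod 979).
Accumulate the product:
179 * 268 = 47972 ≡ 1
1 * 713 = 713
713 * 357 = 254541 ≡ 1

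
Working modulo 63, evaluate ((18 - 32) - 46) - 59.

7

18 - 32 = -14 ≡ 49 (mod 63)
49 - 46 = 3
3 - 59 = -56 ≡ 7 (mod 63)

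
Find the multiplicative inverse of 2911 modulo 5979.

Apply the Euclidean algorithm and back-substitute:
5979 = 2·2911 + 157
2911 = 18·157 + 85
157 = 1·85 + 72
85 = 1·72 + 13
72 = 5·13 + 7
13 = 1·7 + 6
7 = 1·6 + 1
6 = 6·1 + 0
gcd(2911, 5979) = 1, so the inverse exists.
Back-substitute for 1:
1 = 1·7 − 1·6
  = −1·13 + 2·7
  = 2·72 − 11·13
  = −11·85 + 13·72
  = 13·157 − 24·85
  = −24·2911 + 445·157
  = 445·5979 − 914·2911
So 2911⁻¹ ≡ −914 ≡ 5065 (mod 5979).

5065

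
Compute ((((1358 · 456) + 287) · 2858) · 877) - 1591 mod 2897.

1358 · 456 = 619248 ≡ 2187 (mod 2897)
2187 + 287 = 2474
2474 · 2858 = 7070692 ≡ 2012 (mod 2897)
2012 · 877 = 1764524 ≡ 251 (mod 2897)
251 - 1591 = -1340 ≡ 1557 (mod 2897)

1557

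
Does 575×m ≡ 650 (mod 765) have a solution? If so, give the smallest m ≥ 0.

gcd(575, 765) = 5, and 5 | 650, so solutions exist.
Divide through by 5: 115×m ≡ 130 mod 153.
115⁻¹ ≡ 4 (mod 153).
m ≡ 4×130 ≡ 61 (mod 153).
The smallest non-negative solution is m = 61.

61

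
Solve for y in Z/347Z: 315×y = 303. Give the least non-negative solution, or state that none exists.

gcd(315, 347) = 1, so a unique solution mod 347 exists.
315⁻¹ ≡ 206 (mod 347).
y ≡ 206×303 ≡ 305 (mod 347).

305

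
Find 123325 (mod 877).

123325 = 140×877 + 545, so 123325 ≡ 545 (mod 877).

545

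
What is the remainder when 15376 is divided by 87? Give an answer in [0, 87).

15376 = 176·87 + 64, so 15376 ≡ 64 (mod 87).

64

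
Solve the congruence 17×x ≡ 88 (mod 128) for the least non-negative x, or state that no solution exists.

gcd(17, 128) = 1, so a unique solution mod 128 exists.
17⁻¹ ≡ 113 (mod 128).
x ≡ 113×88 ≡ 88 (mod 128).

88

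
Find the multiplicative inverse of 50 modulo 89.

73

89 = 1×50 + 39
50 = 1×39 + 11
39 = 3×11 + 6
11 = 1×6 + 5
6 = 1×5 + 1
5 = 5×1 + 0
gcd(50, 89) = 1, so the inverse exists.
Back-substitute for 1:
1 = 1×6 − 1×5
  = −1×11 + 2×6
  = 2×39 − 7×11
  = −7×50 + 9×39
  = 9×89 − 16×50
So 50⁻¹ ≡ −16 ≡ 73 (mod 89).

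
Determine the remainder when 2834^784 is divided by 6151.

693

Using repeated squaring:
784 in binary is 1100010000, i.e. 784 = 512 + 256 + 16.
2834^1 ≡ 2834 (mod 6151)
2834^2 ≡ 2834^2 = 8031556 ≡ 4501 (mod 6151)
2834^4 ≡ 4501^2 = 20259001 ≡ 3758 (mod 6151)
2834^8 ≡ 3758^2 = 14122564 ≡ 6019 (mod 6151)
2834^16 ≡ 6019^2 = 36228361 ≡ 5122 (mod 6151)
2834^32 ≡ 5122^2 = 26234884 ≡ 869 (mod 6151)
2834^64 ≡ 869^2 = 755161 ≡ 4739 (mod 6151)
2834^128 ≡ 4739^2 = 22458121 ≡ 820 (mod 6151)
2834^256 ≡ 820^2 = 672400 ≡ 1941 (mod 6151)
2834^512 ≡ 1941^2 = 3767481 ≡ 3069 (mod 6151)
2834^784 = 2834^512 * 2834^256 * 2834^16 ≡ 3069 * 1941 * 5122 (mod 6151).
Accumulate the product:
3069 * 1941 = 5956929 ≡ 2761
2761 * 5122 = 14141842 ≡ 693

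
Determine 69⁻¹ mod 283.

242

Apply the Euclidean algorithm and back-substitute:
283 = 4*69 + 7
69 = 9*7 + 6
7 = 1*6 + 1
6 = 6*1 + 0
gcd(69, 283) = 1, so the inverse exists.
Bézout: 1 = 10*283 − 41*69.
So 69⁻¹ ≡ −41 ≡ 242 (mod 283).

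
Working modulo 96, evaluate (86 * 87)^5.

86 * 87 = 7482 ≡ 90 (mod 96)
(90)^5 ≡ 0 (mod 96)

0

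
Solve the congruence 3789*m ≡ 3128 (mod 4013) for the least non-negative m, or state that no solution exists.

gcd(3789, 4013) = 1, so a unique solution mod 4013 exists.
3789⁻¹ ≡ 2956 (mod 4013).
m ≡ 2956*3128 ≡ 416 (mod 4013).

416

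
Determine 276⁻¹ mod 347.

303

347 = 1·276 + 71
276 = 3·71 + 63
71 = 1·63 + 8
63 = 7·8 + 7
8 = 1·7 + 1
7 = 7·1 + 0
gcd(276, 347) = 1, so the inverse exists.
Back-substitute for 1:
1 = 1·8 − 1·7
  = −1·63 + 8·8
  = 8·71 − 9·63
  = −9·276 + 35·71
  = 35·347 − 44·276
So 276⁻¹ ≡ −44 ≡ 303 (mod 347).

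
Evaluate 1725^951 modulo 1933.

558

Compute successive squares:
1725^1 ≡ 1725 (mod 1933)
1725^2 ≡ 1725^2 = 2975625 ≡ 738 (mod 1933)
1725^4 ≡ 738^2 = 544644 ≡ 1471 (mod 1933)
1725^8 ≡ 1471^2 = 2163841 ≡ 814 (mod 1933)
1725^16 ≡ 814^2 = 662596 ≡ 1510 (mod 1933)
1725^32 ≡ 1510^2 = 2280100 ≡ 1093 (mod 1933)
1725^64 ≡ 1093^2 = 1194649 ≡ 55 (mod 1933)
1725^128 ≡ 55^2 = 3025 ≡ 1092 (mod 1933)
1725^256 ≡ 1092^2 = 1192464 ≡ 1736 (mod 1933)
1725^512 ≡ 1736^2 = 3013696 ≡ 149 (mod 1933)
1725^951 = 1725^512 · 1725^256 · 1725^128 · 1725^32 · 1725^16 · 1725^4 · 1725^2 · 1725^1 ≡ 149 · 1736 · 1092 · 1093 · 1510 · 1471 · 738 · 1725 (mod 1933).
Accumulate the product:
149 · 1736 = 258664 ≡ 1575
1575 · 1092 = 1719900 ≡ 1463
1463 · 1093 = 1599059 ≡ 468
468 · 1510 = 706680 ≡ 1135
1135 · 1471 = 1669585 ≡ 1406
1406 · 738 = 1037628 ≡ 1540
1540 · 1725 = 2656500 ≡ 558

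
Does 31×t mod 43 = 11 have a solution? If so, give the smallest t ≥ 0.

gcd(31, 43) = 1, so a unique solution mod 43 exists.
31⁻¹ ≡ 25 (mod 43).
t ≡ 25×11 ≡ 17 (mod 43).

17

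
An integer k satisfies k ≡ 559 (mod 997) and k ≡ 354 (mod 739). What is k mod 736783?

997⁻¹ mod 739: 997·169 ≡ 1 (mod 739), so 997⁻¹ ≡ 169.
k = 559 + 997·((354 − 559)·169 mod 739) = 559 + 997·88 = 88295.

88295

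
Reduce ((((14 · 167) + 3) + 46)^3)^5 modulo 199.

198

14 · 167 = 2338 ≡ 149 (mod 199)
149 + 3 = 152
152 + 46 = 198
(198)^3 ≡ 198 (mod 199)
(198)^5 ≡ 198 (mod 199)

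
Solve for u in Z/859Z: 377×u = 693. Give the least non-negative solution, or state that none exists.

gcd(377, 859) = 1, so a unique solution mod 859 exists.
377⁻¹ ≡ 679 (mod 859).
u ≡ 679×693 ≡ 674 (mod 859).

674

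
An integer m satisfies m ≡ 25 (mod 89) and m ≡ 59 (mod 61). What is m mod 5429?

89⁻¹ mod 61: 89*24 ≡ 1 (mod 61), so 89⁻¹ ≡ 24.
m = 25 + 89*((59 − 25)*24 mod 61) = 25 + 89*23 = 2072.

2072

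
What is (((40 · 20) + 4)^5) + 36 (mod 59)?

40 · 20 = 800 ≡ 33 (mod 59)
33 + 4 = 37
(37)^5 ≡ 18 (mod 59)
18 + 36 = 54

54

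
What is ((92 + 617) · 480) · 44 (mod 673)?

92 + 617 = 709 ≡ 36 (mod 673)
36 · 480 = 17280 ≡ 455 (mod 673)
455 · 44 = 20020 ≡ 503 (mod 673)

503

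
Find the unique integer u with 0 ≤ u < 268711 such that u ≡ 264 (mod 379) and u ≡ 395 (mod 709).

243582

379⁻¹ mod 709: 379·492 ≡ 1 (mod 709), so 379⁻¹ ≡ 492.
u = 264 + 379·((395 − 264)·492 mod 709) = 264 + 379·642 = 243582.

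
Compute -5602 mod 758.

-5602 = -8·758 + 462, so -5602 ≡ 462 (mod 758).

462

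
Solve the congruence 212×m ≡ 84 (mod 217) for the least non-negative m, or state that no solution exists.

70

gcd(212, 217) = 1, so a unique solution mod 217 exists.
212⁻¹ ≡ 130 (mod 217).
m ≡ 130×84 ≡ 70 (mod 217).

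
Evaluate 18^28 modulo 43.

36

18^1 ≡ 18 (mod 43)
18^2 ≡ 18^2 = 324 ≡ 23 (mod 43)
18^4 ≡ 23^2 = 529 ≡ 13 (mod 43)
18^8 ≡ 13^2 = 169 ≡ 40 (mod 43)
18^16 ≡ 40^2 = 1600 ≡ 9 (mod 43)
18^28 = 18^16 × 18^8 × 18^4 ≡ 9 × 40 × 13 (mod 43).
Accumulate the product:
9 × 40 = 360 ≡ 16
16 × 13 = 208 ≡ 36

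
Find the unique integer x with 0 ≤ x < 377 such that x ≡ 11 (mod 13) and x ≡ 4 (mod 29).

323

13⁻¹ mod 29: 13×9 ≡ 1 (mod 29), so 13⁻¹ ≡ 9.
x = 11 + 13×((4 − 11)×9 mod 29) = 11 + 13×24 = 323.
Check: 323 mod 13 = 11, 323 mod 29 = 4. ✓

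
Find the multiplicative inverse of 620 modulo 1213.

45

1213 = 1·620 + 593
620 = 1·593 + 27
593 = 21·27 + 26
27 = 1·26 + 1
26 = 26·1 + 0
gcd(620, 1213) = 1, so the inverse exists.
Bézout: 1 = −23·1213 + 45·620.
So 620⁻¹ ≡ 45 (mod 1213).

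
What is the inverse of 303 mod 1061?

1054

Run the extended Euclidean algorithm:
1061 = 3·303 + 152
303 = 1·152 + 151
152 = 1·151 + 1
151 = 151·1 + 0
gcd(303, 1061) = 1, so the inverse exists.
Bézout: 1 = 2·1061 − 7·303.
So 303⁻¹ ≡ −7 ≡ 1054 (mod 1061).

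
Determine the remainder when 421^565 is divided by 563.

By square-and-multiply:
565 in binary is 1000110101, i.e. 565 = 512 + 32 + 16 + 4 + 1.
421^1 ≡ 421 (mod 563)
421^2 ≡ 421^2 = 177241 ≡ 459 (mod 563)
421^4 ≡ 459^2 = 210681 ≡ 119 (mod 563)
421^8 ≡ 119^2 = 14161 ≡ 86 (mod 563)
421^16 ≡ 86^2 = 7396 ≡ 77 (mod 563)
421^32 ≡ 77^2 = 5929 ≡ 299 (mod 563)
421^64 ≡ 299^2 = 89401 ≡ 447 (mod 563)
421^128 ≡ 447^2 = 199809 ≡ 507 (mod 563)
421^256 ≡ 507^2 = 257049 ≡ 321 (mod 563)
421^512 ≡ 321^2 = 103041 ≡ 12 (mod 563)
421^565 = 421^512 · 421^32 · 421^16 · 421^4 · 421^1 ≡ 12 · 299 · 77 · 119 · 421 (mod 563).
Accumulate the product:
12 · 299 = 3588 ≡ 210
210 · 77 = 16170 ≡ 406
406 · 119 = 48314 ≡ 459
459 · 421 = 193239 ≡ 130

130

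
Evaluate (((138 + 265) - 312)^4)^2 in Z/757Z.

138 + 265 = 403
403 - 312 = 91
(91)^4 ≡ 602 (mod 757)
(602)^2 ≡ 558 (mod 757)

558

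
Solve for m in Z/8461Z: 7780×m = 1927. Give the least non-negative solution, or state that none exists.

gcd(7780, 8461) = 1, so a unique solution mod 8461 exists.
7780⁻¹ ≡ 2957 (mod 8461).
m ≡ 2957×1927 ≡ 3886 (mod 8461).

3886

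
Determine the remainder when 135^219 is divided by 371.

Compute successive squares:
219 in binary is 11011011, i.e. 219 = 128 + 64 + 16 + 8 + 2 + 1.
135^1 ≡ 135 (mod 371)
135^2 ≡ 135^2 = 18225 ≡ 46 (mod 371)
135^4 ≡ 46^2 = 2116 ≡ 261 (mod 371)
135^8 ≡ 261^2 = 68121 ≡ 228 (mod 371)
135^16 ≡ 228^2 = 51984 ≡ 44 (mod 371)
135^32 ≡ 44^2 = 1936 ≡ 81 (mod 371)
135^64 ≡ 81^2 = 6561 ≡ 254 (mod 371)
135^128 ≡ 254^2 = 64516 ≡ 333 (mod 371)
135^219 = 135^128 × 135^64 × 135^16 × 135^8 × 135^2 × 135^1 ≡ 333 × 254 × 44 × 228 × 46 × 135 (mod 371).
Accumulate the product:
333 × 254 = 84582 ≡ 365
365 × 44 = 16060 ≡ 107
107 × 228 = 24396 ≡ 281
281 × 46 = 12926 ≡ 312
312 × 135 = 42120 ≡ 197

197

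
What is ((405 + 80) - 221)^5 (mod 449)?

405 + 80 = 485 ≡ 36 (mod 449)
36 - 221 = -185 ≡ 264 (mod 449)
(264)^5 ≡ 411 (mod 449)

411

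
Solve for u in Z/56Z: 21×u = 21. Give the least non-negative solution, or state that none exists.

1

gcd(21, 56) = 7, and 7 | 21, so solutions exist.
Divide through by 7: 3×u = 3 (mod 8).
3⁻¹ ≡ 3 (mod 8).
u ≡ 3×3 ≡ 1 (mod 8).
The smallest non-negative solution is u = 1.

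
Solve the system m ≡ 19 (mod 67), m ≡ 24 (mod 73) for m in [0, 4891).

4039

67⁻¹ mod 73: 67×12 ≡ 1 (mod 73), so 67⁻¹ ≡ 12.
m = 19 + 67×((24 − 19)×12 mod 73) = 19 + 67×60 = 4039.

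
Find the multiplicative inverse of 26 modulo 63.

Run the extended Euclidean algorithm:
63 = 2*26 + 11
26 = 2*11 + 4
11 = 2*4 + 3
4 = 1*3 + 1
3 = 3*1 + 0
gcd(26, 63) = 1, so the inverse exists.
Bézout: 1 = −7*63 + 17*26.
So 26⁻¹ ≡ 17 (mod 63).

17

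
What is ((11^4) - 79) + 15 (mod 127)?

(11)^4 ≡ 36 (mod 127)
36 - 79 = -43 ≡ 84 (mod 127)
84 + 15 = 99

99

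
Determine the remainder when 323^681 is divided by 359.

Compute successive squares:
681 in binary is 1010101001, i.e. 681 = 512 + 128 + 32 + 8 + 1.
323^1 ≡ 323 (mod 359)
323^2 ≡ 323^2 = 104329 ≡ 219 (mod 359)
323^4 ≡ 219^2 = 47961 ≡ 214 (mod 359)
323^8 ≡ 214^2 = 45796 ≡ 203 (mod 359)
323^16 ≡ 203^2 = 41209 ≡ 283 (mod 359)
323^32 ≡ 283^2 = 80089 ≡ 32 (mod 359)
323^64 ≡ 32^2 = 1024 ≡ 306 (mod 359)
323^128 ≡ 306^2 = 93636 ≡ 296 (mod 359)
323^256 ≡ 296^2 = 87616 ≡ 20 (mod 359)
323^512 ≡ 20^2 = 400 ≡ 41 (mod 359)
323^681 = 323^512 · 323^128 · 323^32 · 323^8 · 323^1 ≡ 41 · 296 · 32 · 203 · 323 (mod 359).
Accumulate the product:
41 · 296 = 12136 ≡ 289
289 · 32 = 9248 ≡ 273
273 · 203 = 55419 ≡ 133
133 · 323 = 42959 ≡ 238

238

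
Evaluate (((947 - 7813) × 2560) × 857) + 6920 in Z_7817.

5004

947 - 7813 = -6866 ≡ 951 (mod 7817)
951 × 2560 = 2434560 ≡ 3473 (mod 7817)
3473 × 857 = 2976361 ≡ 5901 (mod 7817)
5901 + 6920 = 12821 ≡ 5004 (mod 7817)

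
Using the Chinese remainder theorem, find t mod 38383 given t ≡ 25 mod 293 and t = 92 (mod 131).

293⁻¹ mod 131: 293*93 ≡ 1 (mod 131), so 293⁻¹ ≡ 93.
t = 25 + 293*((92 − 25)*93 mod 131) = 25 + 293*74 = 21707.

21707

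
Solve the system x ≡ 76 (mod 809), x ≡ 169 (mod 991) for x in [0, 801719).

809⁻¹ mod 991: 809·49 ≡ 1 (mod 991), so 809⁻¹ ≡ 49.
x = 76 + 809·((169 − 76)·49 mod 991) = 76 + 809·593 = 479813.

479813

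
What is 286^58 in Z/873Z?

529

By square-and-multiply:
286^1 ≡ 286 (mod 873)
286^2 ≡ 286^2 = 81796 ≡ 607 (mod 873)
286^4 ≡ 607^2 = 368449 ≡ 43 (mod 873)
286^8 ≡ 43^2 = 1849 ≡ 103 (mod 873)
286^16 ≡ 103^2 = 10609 ≡ 133 (mod 873)
286^32 ≡ 133^2 = 17689 ≡ 229 (mod 873)
286^58 = 286^32 · 286^16 · 286^8 · 286^2 ≡ 229 · 133 · 103 · 607 (mod 873).
Accumulate the product:
229 · 133 = 30457 ≡ 775
775 · 103 = 79825 ≡ 382
382 · 607 = 231874 ≡ 529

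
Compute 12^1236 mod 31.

2

Compute successive squares:
1236 in binary is 10011010100, i.e. 1236 = 1024 + 128 + 64 + 16 + 4.
12^1 ≡ 12 (mod 31)
12^2 ≡ 12^2 = 144 ≡ 20 (mod 31)
12^4 ≡ 20^2 = 400 ≡ 28 (mod 31)
12^8 ≡ 28^2 = 784 ≡ 9 (mod 31)
12^16 ≡ 9^2 = 81 ≡ 19 (mod 31)
12^32 ≡ 19^2 = 361 ≡ 20 (mod 31)
12^64 ≡ 20^2 = 400 ≡ 28 (mod 31)
12^128 ≡ 28^2 = 784 ≡ 9 (mod 31)
12^256 ≡ 9^2 = 81 ≡ 19 (mod 31)
12^512 ≡ 19^2 = 361 ≡ 20 (mod 31)
12^1024 ≡ 20^2 = 400 ≡ 28 (mod 31)
12^1236 = 12^1024 · 12^128 · 12^64 · 12^16 · 12^4 ≡ 28 · 9 · 28 · 19 · 28 (mod 31).
Accumulate the product:
28 · 9 = 252 ≡ 4
4 · 28 = 112 ≡ 19
19 · 19 = 361 ≡ 20
20 · 28 = 560 ≡ 2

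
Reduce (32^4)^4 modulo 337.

(32)^4 ≡ 169 (mod 337)
(169)^4 ≡ 316 (mod 337)

316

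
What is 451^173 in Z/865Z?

451

By square-and-multiply:
451^1 ≡ 451 (mod 865)
451^2 ≡ 451^2 = 203401 ≡ 126 (mod 865)
451^4 ≡ 126^2 = 15876 ≡ 306 (mod 865)
451^8 ≡ 306^2 = 93636 ≡ 216 (mod 865)
451^16 ≡ 216^2 = 46656 ≡ 811 (mod 865)
451^32 ≡ 811^2 = 657721 ≡ 321 (mod 865)
451^64 ≡ 321^2 = 103041 ≡ 106 (mod 865)
451^128 ≡ 106^2 = 11236 ≡ 856 (mod 865)
451^173 = 451^128 · 451^32 · 451^8 · 451^4 · 451^1 ≡ 856 · 321 · 216 · 306 · 451 (mod 865).
Accumulate the product:
856 · 321 = 274776 ≡ 571
571 · 216 = 123336 ≡ 506
506 · 306 = 154836 ≡ 1
1 · 451 = 451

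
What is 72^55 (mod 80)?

Compute successive squares:
72^1 ≡ 72 (mod 80)
72^2 ≡ 72^2 = 5184 ≡ 64 (mod 80)
72^4 ≡ 64^2 = 4096 ≡ 16 (mod 80)
72^8 ≡ 16^2 = 256 ≡ 16 (mod 80)
72^16 ≡ 16^2 = 256 ≡ 16 (mod 80)
72^32 ≡ 16^2 = 256 ≡ 16 (mod 80)
72^55 = 72^32 · 72^16 · 72^4 · 72^2 · 72^1 ≡ 16 · 16 · 16 · 64 · 72 (mod 80).
Accumulate the product:
16 · 16 = 256 ≡ 16
16 · 16 = 256 ≡ 16
16 · 64 = 1024 ≡ 64
64 · 72 = 4608 ≡ 48

48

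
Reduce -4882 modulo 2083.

1367

-4882 = -3·2083 + 1367, so -4882 ≡ 1367 (mod 2083).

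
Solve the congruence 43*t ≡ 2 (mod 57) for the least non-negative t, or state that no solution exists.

8

gcd(43, 57) = 1, so a unique solution mod 57 exists.
43⁻¹ ≡ 4 (mod 57).
t ≡ 4*2 ≡ 8 (mod 57).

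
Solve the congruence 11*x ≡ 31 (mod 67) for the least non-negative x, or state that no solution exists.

15

gcd(11, 67) = 1, so a unique solution mod 67 exists.
11⁻¹ ≡ 61 (mod 67).
x ≡ 61*31 ≡ 15 (mod 67).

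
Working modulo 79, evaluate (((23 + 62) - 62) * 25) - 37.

23 + 62 = 85 ≡ 6 (mod 79)
6 - 62 = -56 ≡ 23 (mod 79)
23 * 25 = 575 ≡ 22 (mod 79)
22 - 37 = -15 ≡ 64 (mod 79)

64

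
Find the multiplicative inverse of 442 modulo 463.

22

Run the extended Euclidean algorithm:
463 = 1×442 + 21
442 = 21×21 + 1
21 = 21×1 + 0
gcd(442, 463) = 1, so the inverse exists.
Back-substitute for 1:
1 = 1×442 − 21×21
  = −21×463 + 22×442
So 442⁻¹ ≡ 22 (mod 463).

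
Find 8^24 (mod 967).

813

24 in binary is 11000, i.e. 24 = 16 + 8.
8^1 ≡ 8 (mod 967)
8^2 ≡ 8^2 = 64 (mod 967)
8^4 ≡ 64^2 = 4096 ≡ 228 (mod 967)
8^8 ≡ 228^2 = 51984 ≡ 733 (mod 967)
8^16 ≡ 733^2 = 537289 ≡ 604 (mod 967)
8^24 = 8^16 * 8^8 ≡ 604 * 733 (mod 967).
604 * 733 = 442732 ≡ 813 (mod 967).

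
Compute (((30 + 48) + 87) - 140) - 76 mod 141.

30 + 48 = 78
78 + 87 = 165 ≡ 24 (mod 141)
24 - 140 = -116 ≡ 25 (mod 141)
25 - 76 = -51 ≡ 90 (mod 141)

90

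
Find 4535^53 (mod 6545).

5725

53 in binary is 110101, i.e. 53 = 32 + 16 + 4 + 1.
4535^1 ≡ 4535 (mod 6545)
4535^2 ≡ 4535^2 = 20566225 ≡ 1835 (mod 6545)
4535^4 ≡ 1835^2 = 3367225 ≡ 3095 (mod 6545)
4535^8 ≡ 3095^2 = 9579025 ≡ 3690 (mod 6545)
4535^16 ≡ 3690^2 = 13616100 ≡ 2500 (mod 6545)
4535^32 ≡ 2500^2 = 6250000 ≡ 6070 (mod 6545)
4535^53 = 4535^32 · 4535^16 · 4535^4 · 4535^1 ≡ 6070 · 2500 · 3095 · 4535 (mod 6545).
Accumulate the product:
6070 · 2500 = 15175000 ≡ 3690
3690 · 3095 = 11420550 ≡ 6070
6070 · 4535 = 27527450 ≡ 5725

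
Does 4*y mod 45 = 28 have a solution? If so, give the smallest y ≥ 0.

gcd(4, 45) = 1, so a unique solution mod 45 exists.
4⁻¹ ≡ 34 (mod 45).
y ≡ 34*28 ≡ 7 (mod 45).

7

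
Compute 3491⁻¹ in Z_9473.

By the extended Euclidean algorithm:
9473 = 2·3491 + 2491
3491 = 1·2491 + 1000
2491 = 2·1000 + 491
1000 = 2·491 + 18
491 = 27·18 + 5
18 = 3·5 + 3
5 = 1·3 + 2
3 = 1·2 + 1
2 = 2·1 + 0
gcd(3491, 9473) = 1, so the inverse exists.
Back-substitute for 1:
1 = 1·3 − 1·2
  = −1·5 + 2·3
  = 2·18 − 7·5
  = −7·491 + 191·18
  = 191·1000 − 389·491
  = −389·2491 + 969·1000
  = 969·3491 − 1358·2491
  = −1358·9473 + 3685·3491
So 3491⁻¹ ≡ 3685 (mod 9473).

3685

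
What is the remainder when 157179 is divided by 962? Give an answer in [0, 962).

373

157179 = 163*962 + 373, so 157179 ≡ 373 (mod 962).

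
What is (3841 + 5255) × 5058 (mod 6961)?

2319

3841 + 5255 = 9096 ≡ 2135 (mod 6961)
2135 × 5058 = 10798830 ≡ 2319 (mod 6961)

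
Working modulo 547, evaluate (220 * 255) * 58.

220 * 255 = 56100 ≡ 306 (mod 547)
306 * 58 = 17748 ≡ 244 (mod 547)

244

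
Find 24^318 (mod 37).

Using repeated squaring:
24^1 ≡ 24 (mod 37)
24^2 ≡ 24^2 = 576 ≡ 21 (mod 37)
24^4 ≡ 21^2 = 441 ≡ 34 (mod 37)
24^8 ≡ 34^2 = 1156 ≡ 9 (mod 37)
24^16 ≡ 9^2 = 81 ≡ 7 (mod 37)
24^32 ≡ 7^2 = 49 ≡ 12 (mod 37)
24^64 ≡ 12^2 = 144 ≡ 33 (mod 37)
24^128 ≡ 33^2 = 1089 ≡ 16 (mod 37)
24^256 ≡ 16^2 = 256 ≡ 34 (mod 37)
24^318 = 24^256 * 24^32 * 24^16 * 24^8 * 24^4 * 24^2 ≡ 34 * 12 * 7 * 9 * 34 * 21 (mod 37).
Accumulate the product:
34 * 12 = 408 ≡ 1
1 * 7 = 7
7 * 9 = 63 ≡ 26
26 * 34 = 884 ≡ 33
33 * 21 = 693 ≡ 27

27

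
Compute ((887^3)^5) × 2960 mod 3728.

1600

(887)^3 ≡ 1143 (mod 3728)
(1143)^5 ≡ 1959 (mod 3728)
1959 × 2960 = 5798640 ≡ 1600 (mod 3728)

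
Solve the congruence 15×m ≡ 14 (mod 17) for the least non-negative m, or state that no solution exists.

10

gcd(15, 17) = 1, so a unique solution mod 17 exists.
15⁻¹ ≡ 8 (mod 17).
m ≡ 8×14 ≡ 10 (mod 17).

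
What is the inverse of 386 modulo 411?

263

By the extended Euclidean algorithm:
411 = 1·386 + 25
386 = 15·25 + 11
25 = 2·11 + 3
11 = 3·3 + 2
3 = 1·2 + 1
2 = 2·1 + 0
gcd(386, 411) = 1, so the inverse exists.
Back-substitute for 1:
1 = 1·3 − 1·2
  = −1·11 + 4·3
  = 4·25 − 9·11
  = −9·386 + 139·25
  = 139·411 − 148·386
So 386⁻¹ ≡ −148 ≡ 263 (mod 411).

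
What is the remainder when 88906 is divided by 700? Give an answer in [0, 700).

6

88906 = 127×700 + 6, so 88906 ≡ 6 (mod 700).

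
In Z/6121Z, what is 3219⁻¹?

6121 = 1·3219 + 2902
3219 = 1·2902 + 317
2902 = 9·317 + 49
317 = 6·49 + 23
49 = 2·23 + 3
23 = 7·3 + 2
3 = 1·2 + 1
2 = 2·1 + 0
gcd(3219, 6121) = 1, so the inverse exists.
Back-substitute for 1:
1 = 1·3 − 1·2
  = −1·23 + 8·3
  = 8·49 − 17·23
  = −17·317 + 110·49
  = 110·2902 − 1007·317
  = −1007·3219 + 1117·2902
  = 1117·6121 − 2124·3219
So 3219⁻¹ ≡ −2124 ≡ 3997 (mod 6121).

3997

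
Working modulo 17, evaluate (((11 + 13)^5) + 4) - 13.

11 + 13 = 24 ≡ 7 (mod 17)
(7)^5 ≡ 11 (mod 17)
11 + 4 = 15
15 - 13 = 2

2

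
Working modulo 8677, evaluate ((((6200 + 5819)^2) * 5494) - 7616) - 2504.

509

6200 + 5819 = 12019 ≡ 3342 (mod 8677)
(3342)^2 ≡ 1665 (mod 8677)
1665 * 5494 = 9147510 ≡ 1952 (mod 8677)
1952 - 7616 = -5664 ≡ 3013 (mod 8677)
3013 - 2504 = 509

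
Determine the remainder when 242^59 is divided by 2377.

242^1 ≡ 242 (mod 2377)
242^2 ≡ 242^2 = 58564 ≡ 1516 (mod 2377)
242^4 ≡ 1516^2 = 2298256 ≡ 2074 (mod 2377)
242^8 ≡ 2074^2 = 4301476 ≡ 1483 (mod 2377)
242^16 ≡ 1483^2 = 2199289 ≡ 564 (mod 2377)
242^32 ≡ 564^2 = 318096 ≡ 1955 (mod 2377)
242^59 = 242^32 * 242^16 * 242^8 * 242^2 * 242^1 ≡ 1955 * 564 * 1483 * 1516 * 242 (mod 2377).
Accumulate the product:
1955 * 564 = 1102620 ≡ 2069
2069 * 1483 = 3068327 ≡ 1997
1997 * 1516 = 3027452 ≡ 1531
1531 * 242 = 370502 ≡ 2067

2067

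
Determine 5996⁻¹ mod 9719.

Run the extended Euclidean algorithm:
9719 = 1×5996 + 3723
5996 = 1×3723 + 2273
3723 = 1×2273 + 1450
2273 = 1×1450 + 823
1450 = 1×823 + 627
823 = 1×627 + 196
627 = 3×196 + 39
196 = 5×39 + 1
39 = 39×1 + 0
gcd(5996, 9719) = 1, so the inverse exists.
Back-substitute for 1:
1 = 1×196 − 5×39
  = −5×627 + 16×196
  = 16×823 − 21×627
  = −21×1450 + 37×823
  = 37×2273 − 58×1450
  = −58×3723 + 95×2273
  = 95×5996 − 153×3723
  = −153×9719 + 248×5996
So 5996⁻¹ ≡ 248 (mod 9719).

248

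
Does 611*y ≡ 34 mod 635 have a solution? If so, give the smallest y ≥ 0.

369

gcd(611, 635) = 1, so a unique solution mod 635 exists.
611⁻¹ ≡ 291 (mod 635).
y ≡ 291*34 ≡ 369 (mod 635).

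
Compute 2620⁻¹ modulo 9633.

By the extended Euclidean algorithm:
9633 = 3*2620 + 1773
2620 = 1*1773 + 847
1773 = 2*847 + 79
847 = 10*79 + 57
79 = 1*57 + 22
57 = 2*22 + 13
22 = 1*13 + 9
13 = 1*9 + 4
9 = 2*4 + 1
4 = 4*1 + 0
gcd(2620, 9633) = 1, so the inverse exists.
Bézout: 1 = 597*9633 − 2195*2620.
So 2620⁻¹ ≡ −2195 ≡ 7438 (mod 9633).

7438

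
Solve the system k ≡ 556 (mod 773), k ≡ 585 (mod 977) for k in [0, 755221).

773⁻¹ mod 977: 773×886 ≡ 1 (mod 977), so 773⁻¹ ≡ 886.
k = 556 + 773×((585 − 556)×886 mod 977) = 556 + 773×292 = 226272.

226272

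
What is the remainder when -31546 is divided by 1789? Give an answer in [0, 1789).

656

-31546 = -18·1789 + 656, so -31546 ≡ 656 (mod 1789).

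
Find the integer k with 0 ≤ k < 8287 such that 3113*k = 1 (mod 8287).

2891

8287 = 2·3113 + 2061
3113 = 1·2061 + 1052
2061 = 1·1052 + 1009
1052 = 1·1009 + 43
1009 = 23·43 + 20
43 = 2·20 + 3
20 = 6·3 + 2
3 = 1·2 + 1
2 = 2·1 + 0
gcd(3113, 8287) = 1, so the inverse exists.
Back-substitute for 1:
1 = 1·3 − 1·2
  = −1·20 + 7·3
  = 7·43 − 15·20
  = −15·1009 + 352·43
  = 352·1052 − 367·1009
  = −367·2061 + 719·1052
  = 719·3113 − 1086·2061
  = −1086·8287 + 2891·3113
So 3113⁻¹ ≡ 2891 (mod 8287).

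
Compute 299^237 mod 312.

299

237 in binary is 11101101, i.e. 237 = 128 + 64 + 32 + 8 + 4 + 1.
299^1 ≡ 299 (mod 312)
299^2 ≡ 299^2 = 89401 ≡ 169 (mod 312)
299^4 ≡ 169^2 = 28561 ≡ 169 (mod 312)
299^8 ≡ 169^2 = 28561 ≡ 169 (mod 312)
299^16 ≡ 169^2 = 28561 ≡ 169 (mod 312)
299^32 ≡ 169^2 = 28561 ≡ 169 (mod 312)
299^64 ≡ 169^2 = 28561 ≡ 169 (mod 312)
299^128 ≡ 169^2 = 28561 ≡ 169 (mod 312)
299^237 = 299^128 * 299^64 * 299^32 * 299^8 * 299^4 * 299^1 ≡ 169 * 169 * 169 * 169 * 169 * 299 (mod 312).
Accumulate the product:
169 * 169 = 28561 ≡ 169
169 * 169 = 28561 ≡ 169
169 * 169 = 28561 ≡ 169
169 * 169 = 28561 ≡ 169
169 * 299 = 50531 ≡ 299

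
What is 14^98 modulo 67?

24

98 in binary is 1100010, i.e. 98 = 64 + 32 + 2.
14^1 ≡ 14 (mod 67)
14^2 ≡ 14^2 = 196 ≡ 62 (mod 67)
14^4 ≡ 62^2 = 3844 ≡ 25 (mod 67)
14^8 ≡ 25^2 = 625 ≡ 22 (mod 67)
14^16 ≡ 22^2 = 484 ≡ 15 (mod 67)
14^32 ≡ 15^2 = 225 ≡ 24 (mod 67)
14^64 ≡ 24^2 = 576 ≡ 40 (mod 67)
14^98 = 14^64 · 14^32 · 14^2 ≡ 40 · 24 · 62 (mod 67).
Accumulate the product:
40 · 24 = 960 ≡ 22
22 · 62 = 1364 ≡ 24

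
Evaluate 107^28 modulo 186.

121

By square-and-multiply:
107^1 ≡ 107 (mod 186)
107^2 ≡ 107^2 = 11449 ≡ 103 (mod 186)
107^4 ≡ 103^2 = 10609 ≡ 7 (mod 186)
107^8 ≡ 7^2 = 49 (mod 186)
107^16 ≡ 49^2 = 2401 ≡ 169 (mod 186)
107^28 = 107^16 · 107^8 · 107^4 ≡ 169 · 49 · 7 (mod 186).
Accumulate the product:
169 · 49 = 8281 ≡ 97
97 · 7 = 679 ≡ 121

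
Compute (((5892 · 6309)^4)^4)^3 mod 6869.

5892 · 6309 = 37172628 ≡ 4469 (mod 6869)
(4469)^4 ≡ 6371 (mod 6869)
(6371)^4 ≡ 3225 (mod 6869)
(3225)^3 ≡ 1725 (mod 6869)

1725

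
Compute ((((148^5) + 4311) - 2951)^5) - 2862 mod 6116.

5046

(148)^5 ≡ 2476 (mod 6116)
2476 + 4311 = 6787 ≡ 671 (mod 6116)
671 - 2951 = -2280 ≡ 3836 (mod 6116)
(3836)^5 ≡ 1792 (mod 6116)
1792 - 2862 = -1070 ≡ 5046 (mod 6116)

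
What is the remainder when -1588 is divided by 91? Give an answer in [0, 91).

-1588 = -18·91 + 50, so -1588 ≡ 50 (mod 91).

50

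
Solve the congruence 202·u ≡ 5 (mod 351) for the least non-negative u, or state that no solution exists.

179

gcd(202, 351) = 1, so a unique solution mod 351 exists.
202⁻¹ ≡ 106 (mod 351).
u ≡ 106·5 ≡ 179 (mod 351).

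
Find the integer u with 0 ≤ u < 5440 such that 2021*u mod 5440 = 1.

2541

5440 = 2*2021 + 1398
2021 = 1*1398 + 623
1398 = 2*623 + 152
623 = 4*152 + 15
152 = 10*15 + 2
15 = 7*2 + 1
2 = 2*1 + 0
gcd(2021, 5440) = 1, so the inverse exists.
Back-substitute for 1:
1 = 1*15 − 7*2
  = −7*152 + 71*15
  = 71*623 − 291*152
  = −291*1398 + 653*623
  = 653*2021 − 944*1398
  = −944*5440 + 2541*2021
So 2021⁻¹ ≡ 2541 (mod 5440).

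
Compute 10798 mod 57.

25

10798 = 189*57 + 25, so 10798 ≡ 25 (mod 57).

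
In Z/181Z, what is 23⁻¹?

Run the extended Euclidean algorithm:
181 = 7·23 + 20
23 = 1·20 + 3
20 = 6·3 + 2
3 = 1·2 + 1
2 = 2·1 + 0
gcd(23, 181) = 1, so the inverse exists.
Back-substitute for 1:
1 = 1·3 − 1·2
  = −1·20 + 7·3
  = 7·23 − 8·20
  = −8·181 + 63·23
So 23⁻¹ ≡ 63 (mod 181).

63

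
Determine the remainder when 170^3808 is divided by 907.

By square-and-multiply:
3808 in binary is 111011100000, i.e. 3808 = 2048 + 1024 + 512 + 128 + 64 + 32.
170^1 ≡ 170 (mod 907)
170^2 ≡ 170^2 = 28900 ≡ 783 (mod 907)
170^4 ≡ 783^2 = 613089 ≡ 864 (mod 907)
170^8 ≡ 864^2 = 746496 ≡ 35 (mod 907)
170^16 ≡ 35^2 = 1225 ≡ 318 (mod 907)
170^32 ≡ 318^2 = 101124 ≡ 447 (mod 907)
170^64 ≡ 447^2 = 199809 ≡ 269 (mod 907)
170^128 ≡ 269^2 = 72361 ≡ 708 (mod 907)
170^256 ≡ 708^2 = 501264 ≡ 600 (mod 907)
170^512 ≡ 600^2 = 360000 ≡ 828 (mod 907)
170^1024 ≡ 828^2 = 685584 ≡ 799 (mod 907)
170^2048 ≡ 799^2 = 638401 ≡ 780 (mod 907)
170^3808 = 170^2048 * 170^1024 * 170^512 * 170^128 * 170^64 * 170^32 ≡ 780 * 799 * 828 * 708 * 269 * 447 (mod 907).
Accumulate the product:
780 * 799 = 623220 ≡ 111
111 * 828 = 91908 ≡ 301
301 * 708 = 213108 ≡ 870
870 * 269 = 234030 ≡ 24
24 * 447 = 10728 ≡ 751

751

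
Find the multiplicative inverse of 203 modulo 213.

Run the extended Euclidean algorithm:
213 = 1·203 + 10
203 = 20·10 + 3
10 = 3·3 + 1
3 = 3·1 + 0
gcd(203, 213) = 1, so the inverse exists.
Bézout: 1 = 61·213 − 64·203.
So 203⁻¹ ≡ −64 ≡ 149 (mod 213).

149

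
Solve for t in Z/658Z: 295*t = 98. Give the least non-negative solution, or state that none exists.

210

gcd(295, 658) = 1, so a unique solution mod 658 exists.
295⁻¹ ≡ 29 (mod 658).
t ≡ 29*98 ≡ 210 (mod 658).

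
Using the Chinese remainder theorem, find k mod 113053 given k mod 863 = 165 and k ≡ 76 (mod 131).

62301

863⁻¹ mod 131: 863×114 ≡ 1 (mod 131), so 863⁻¹ ≡ 114.
k = 165 + 863×((76 − 165)×114 mod 131) = 165 + 863×72 = 62301.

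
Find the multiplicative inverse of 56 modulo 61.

61 = 1·56 + 5
56 = 11·5 + 1
5 = 5·1 + 0
gcd(56, 61) = 1, so the inverse exists.
Back-substitute for 1:
1 = 1·56 − 11·5
  = −11·61 + 12·56
So 56⁻¹ ≡ 12 (mod 61).

12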